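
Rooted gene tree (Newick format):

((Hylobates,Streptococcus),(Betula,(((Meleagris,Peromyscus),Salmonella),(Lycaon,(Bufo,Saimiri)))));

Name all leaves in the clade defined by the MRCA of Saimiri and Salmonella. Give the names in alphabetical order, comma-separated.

Tracing Saimiri: it sits inside (Bufo,Saimiri).
Tracing Salmonella: it sits inside ((Meleagris,Peromyscus),Salmonella).
The smallest clade enclosing both is (((Meleagris,Peromyscus),Salmonella),(Lycaon,(Bufo,Saimiri))); the answer is its 6 terminal taxa in alphabetical order.

Bufo, Lycaon, Meleagris, Peromyscus, Saimiri, Salmonella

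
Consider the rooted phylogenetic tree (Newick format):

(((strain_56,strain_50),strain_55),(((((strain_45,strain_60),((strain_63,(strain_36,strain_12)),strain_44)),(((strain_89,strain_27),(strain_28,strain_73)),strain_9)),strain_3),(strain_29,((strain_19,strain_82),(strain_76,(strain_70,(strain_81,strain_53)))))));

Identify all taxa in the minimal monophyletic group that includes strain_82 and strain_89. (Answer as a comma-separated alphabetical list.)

strain_12, strain_19, strain_27, strain_28, strain_29, strain_3, strain_36, strain_44, strain_45, strain_53, strain_60, strain_63, strain_70, strain_73, strain_76, strain_81, strain_82, strain_89, strain_9

Tracing strain_82: it sits inside (strain_19,strain_82).
Tracing strain_89: it sits inside (strain_89,strain_27).
The smallest clade enclosing both is (((((strain_45,strain_60),((strain_63,(strain_36,strain_12)),strain_44)),(((strain_89,strain_27),(strain_28,strain_73)),strain_9)),strain_3),(strain_29,((strain_19,strain_82),(strain_76,(strain_70,(strain_81,strain_53)))))); the answer is its 19 terminal taxa in alphabetical order.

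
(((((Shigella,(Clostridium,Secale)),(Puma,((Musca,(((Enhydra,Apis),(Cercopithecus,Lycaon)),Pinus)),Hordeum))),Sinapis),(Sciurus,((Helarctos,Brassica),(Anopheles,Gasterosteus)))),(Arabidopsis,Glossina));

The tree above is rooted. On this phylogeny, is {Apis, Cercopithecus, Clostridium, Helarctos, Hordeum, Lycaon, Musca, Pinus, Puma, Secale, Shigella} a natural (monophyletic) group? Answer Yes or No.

The MRCA of the listed taxa subtends ((((Shigella,(Clostridium,Secale)),(Puma,((Musca,(((Enhydra,Apis),(Cercopithecus,Lycaon)),Pinus)),Hordeum))),Sinapis),(Sciurus,((Helarctos,Brassica),(Anopheles,Gasterosteus)))).
That clade also contains Anopheles, Brassica, Enhydra, Gasterosteus, Sciurus, Sinapis, which are not in the proposed group, so the group is not monophyletic.

No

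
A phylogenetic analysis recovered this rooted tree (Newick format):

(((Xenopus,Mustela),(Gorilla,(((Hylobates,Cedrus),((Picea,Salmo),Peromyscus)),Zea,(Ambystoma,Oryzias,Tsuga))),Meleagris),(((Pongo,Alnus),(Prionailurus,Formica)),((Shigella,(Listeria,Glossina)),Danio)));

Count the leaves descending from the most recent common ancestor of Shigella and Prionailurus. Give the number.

8

The MRCA of Shigella and Prionailurus is the node subtending (((Pongo,Alnus),(Prionailurus,Formica)),((Shigella,(Listeria,Glossina)),Danio)).
That clade contains 8 terminal taxa: Alnus, Danio, Formica, Glossina, Listeria, Pongo, Prionailurus, Shigella.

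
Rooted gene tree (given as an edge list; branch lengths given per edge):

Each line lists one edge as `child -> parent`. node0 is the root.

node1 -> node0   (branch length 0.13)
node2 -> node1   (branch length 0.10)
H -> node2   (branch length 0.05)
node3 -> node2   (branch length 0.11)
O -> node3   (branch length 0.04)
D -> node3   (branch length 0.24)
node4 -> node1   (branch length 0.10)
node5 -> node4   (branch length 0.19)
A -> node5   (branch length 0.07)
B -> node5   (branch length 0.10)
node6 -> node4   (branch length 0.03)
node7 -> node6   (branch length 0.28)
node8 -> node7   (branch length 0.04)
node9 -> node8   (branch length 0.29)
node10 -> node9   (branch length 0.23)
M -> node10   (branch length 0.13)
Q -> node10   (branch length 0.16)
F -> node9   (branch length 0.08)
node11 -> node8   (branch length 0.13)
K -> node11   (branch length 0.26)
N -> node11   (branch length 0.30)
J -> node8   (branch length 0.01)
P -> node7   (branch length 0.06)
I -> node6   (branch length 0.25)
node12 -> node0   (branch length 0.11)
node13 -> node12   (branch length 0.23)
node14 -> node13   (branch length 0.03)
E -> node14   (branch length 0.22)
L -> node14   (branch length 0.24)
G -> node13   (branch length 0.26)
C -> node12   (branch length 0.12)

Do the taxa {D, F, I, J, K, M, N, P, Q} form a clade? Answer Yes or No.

The MRCA of the listed taxa subtends ((H,(O,D)),((A,B),(((((M,Q),F),(K,N),J),P),I))).
That clade also contains A, B, H, O, which are not in the proposed group, so the group is not monophyletic.

No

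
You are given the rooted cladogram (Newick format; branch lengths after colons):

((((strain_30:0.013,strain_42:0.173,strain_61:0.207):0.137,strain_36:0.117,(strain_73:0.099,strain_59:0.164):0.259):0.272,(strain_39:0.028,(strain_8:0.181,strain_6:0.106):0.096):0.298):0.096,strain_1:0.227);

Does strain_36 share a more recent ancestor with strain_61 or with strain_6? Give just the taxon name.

strain_61

The MRCA of strain_36 and strain_61 subtends ((strain_30,strain_42,strain_61),strain_36,(strain_73,strain_59)) (6 taxa).
The MRCA of strain_36 and strain_6 subtends (((strain_30,strain_42,strain_61),strain_36,(strain_73,strain_59)),(strain_39,(strain_8,strain_6))) (9 taxa).
The first is nested inside the second, so strain_36 shares a more recent common ancestor with strain_61.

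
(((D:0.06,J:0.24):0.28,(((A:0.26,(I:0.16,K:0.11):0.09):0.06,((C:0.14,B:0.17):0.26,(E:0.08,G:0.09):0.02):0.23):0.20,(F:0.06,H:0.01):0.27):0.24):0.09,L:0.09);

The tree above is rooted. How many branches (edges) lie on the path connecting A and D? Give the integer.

6

The MRCA of A and D is the node subtending ((D,J),(((A,(I,K)),((C,B),(E,G))),(F,H))).
From A up to that node: 4 branches. From D up to the same node: 2 branches. Total: 4 + 2 = 6.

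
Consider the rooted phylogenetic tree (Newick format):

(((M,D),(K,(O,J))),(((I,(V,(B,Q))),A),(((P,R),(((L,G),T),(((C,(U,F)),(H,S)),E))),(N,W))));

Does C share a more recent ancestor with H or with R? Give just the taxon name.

H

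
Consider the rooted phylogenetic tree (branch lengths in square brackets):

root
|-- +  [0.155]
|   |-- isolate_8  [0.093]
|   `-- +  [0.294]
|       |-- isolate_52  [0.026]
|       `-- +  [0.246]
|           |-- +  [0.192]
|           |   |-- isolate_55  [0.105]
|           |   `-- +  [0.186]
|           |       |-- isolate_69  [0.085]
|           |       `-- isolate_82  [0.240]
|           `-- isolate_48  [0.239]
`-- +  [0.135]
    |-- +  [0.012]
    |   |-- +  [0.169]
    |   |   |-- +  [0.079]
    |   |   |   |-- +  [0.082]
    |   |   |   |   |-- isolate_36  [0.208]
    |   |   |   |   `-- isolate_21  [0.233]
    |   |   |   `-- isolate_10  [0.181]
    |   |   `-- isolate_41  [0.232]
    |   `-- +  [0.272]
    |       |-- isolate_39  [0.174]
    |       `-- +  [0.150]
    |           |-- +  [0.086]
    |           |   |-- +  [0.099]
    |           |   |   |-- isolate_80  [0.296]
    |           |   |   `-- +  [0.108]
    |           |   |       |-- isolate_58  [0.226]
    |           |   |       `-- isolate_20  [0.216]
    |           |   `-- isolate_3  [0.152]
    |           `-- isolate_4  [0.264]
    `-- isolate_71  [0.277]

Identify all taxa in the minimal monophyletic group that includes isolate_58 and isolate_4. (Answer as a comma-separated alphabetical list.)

Tracing isolate_58: it sits inside (isolate_58,isolate_20).
Tracing isolate_4: it sits inside (((isolate_80,(isolate_58,isolate_20)),isolate_3),isolate_4).
The smallest clade enclosing both is (((isolate_80,(isolate_58,isolate_20)),isolate_3),isolate_4); the answer is its 5 terminal taxa in alphabetical order.

isolate_20, isolate_3, isolate_4, isolate_58, isolate_80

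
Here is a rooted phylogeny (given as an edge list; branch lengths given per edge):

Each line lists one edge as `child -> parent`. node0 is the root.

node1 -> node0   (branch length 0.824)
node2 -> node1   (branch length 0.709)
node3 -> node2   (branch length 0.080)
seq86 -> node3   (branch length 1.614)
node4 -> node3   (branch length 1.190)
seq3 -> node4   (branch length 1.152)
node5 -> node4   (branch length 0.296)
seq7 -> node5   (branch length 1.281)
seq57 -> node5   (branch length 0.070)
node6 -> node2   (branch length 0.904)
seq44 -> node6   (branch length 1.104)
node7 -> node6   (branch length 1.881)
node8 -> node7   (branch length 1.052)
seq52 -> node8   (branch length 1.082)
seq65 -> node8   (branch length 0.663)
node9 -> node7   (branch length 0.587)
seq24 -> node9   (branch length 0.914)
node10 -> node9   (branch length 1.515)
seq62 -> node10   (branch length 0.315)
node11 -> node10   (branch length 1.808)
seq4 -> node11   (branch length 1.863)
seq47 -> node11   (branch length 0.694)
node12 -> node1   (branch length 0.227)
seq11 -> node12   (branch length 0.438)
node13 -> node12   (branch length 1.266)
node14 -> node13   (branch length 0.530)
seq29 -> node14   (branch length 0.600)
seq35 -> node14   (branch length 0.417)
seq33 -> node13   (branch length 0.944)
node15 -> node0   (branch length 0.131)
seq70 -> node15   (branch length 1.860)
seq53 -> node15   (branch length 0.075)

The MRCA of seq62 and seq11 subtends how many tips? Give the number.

15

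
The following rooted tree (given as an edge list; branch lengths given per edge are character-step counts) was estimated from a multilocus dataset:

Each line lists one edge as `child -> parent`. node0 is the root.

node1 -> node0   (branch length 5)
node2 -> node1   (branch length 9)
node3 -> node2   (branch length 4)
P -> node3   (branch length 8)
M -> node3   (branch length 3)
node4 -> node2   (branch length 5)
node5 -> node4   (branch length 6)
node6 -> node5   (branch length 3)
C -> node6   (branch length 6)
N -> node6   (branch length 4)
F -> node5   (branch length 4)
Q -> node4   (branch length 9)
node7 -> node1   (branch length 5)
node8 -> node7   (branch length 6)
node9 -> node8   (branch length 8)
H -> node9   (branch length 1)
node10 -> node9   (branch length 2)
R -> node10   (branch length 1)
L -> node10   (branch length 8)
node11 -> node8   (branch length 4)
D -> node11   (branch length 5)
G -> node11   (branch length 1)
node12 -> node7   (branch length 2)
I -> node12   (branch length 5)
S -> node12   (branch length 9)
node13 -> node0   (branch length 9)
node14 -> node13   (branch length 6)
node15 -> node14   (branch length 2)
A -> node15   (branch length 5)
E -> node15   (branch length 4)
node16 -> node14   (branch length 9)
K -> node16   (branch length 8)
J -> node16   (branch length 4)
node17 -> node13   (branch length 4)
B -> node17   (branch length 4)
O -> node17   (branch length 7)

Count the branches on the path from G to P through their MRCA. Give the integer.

7

The MRCA of G and P is the node subtending (((P,M),(((C,N),F),Q)),(((H,(R,L)),(D,G)),(I,S))).
From G up to that node: 4 branches. From P up to the same node: 3 branches. Total: 4 + 3 = 7.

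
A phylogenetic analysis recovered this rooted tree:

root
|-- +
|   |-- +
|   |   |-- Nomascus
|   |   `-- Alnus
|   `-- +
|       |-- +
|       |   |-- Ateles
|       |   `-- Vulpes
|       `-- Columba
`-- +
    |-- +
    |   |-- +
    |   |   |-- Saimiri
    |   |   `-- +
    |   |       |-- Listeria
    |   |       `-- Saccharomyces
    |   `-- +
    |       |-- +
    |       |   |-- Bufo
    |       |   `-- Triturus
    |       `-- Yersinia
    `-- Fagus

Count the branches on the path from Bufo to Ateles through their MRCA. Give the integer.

9

The MRCA of Bufo and Ateles is the root of the tree.
From Bufo up to that node: 5 branches. From Ateles up to the same node: 4 branches. Total: 5 + 4 = 9.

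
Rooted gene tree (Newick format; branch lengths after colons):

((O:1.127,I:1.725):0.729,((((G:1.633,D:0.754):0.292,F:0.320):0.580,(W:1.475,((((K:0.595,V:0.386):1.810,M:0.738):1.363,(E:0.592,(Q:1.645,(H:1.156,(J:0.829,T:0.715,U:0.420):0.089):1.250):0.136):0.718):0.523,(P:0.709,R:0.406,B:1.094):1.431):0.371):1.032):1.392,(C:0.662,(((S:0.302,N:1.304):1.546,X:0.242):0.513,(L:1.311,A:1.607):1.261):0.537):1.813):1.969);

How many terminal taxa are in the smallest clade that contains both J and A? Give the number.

The MRCA of J and A is the node subtending ((((G,D),F),(W,((((K,V),M),(E,(Q,(H,(J,T,U))))),(P,R,B)))),(C,(((S,N),X),(L,A)))).
That clade contains 22 terminal taxa: A, B, C, D, E, F, G, H, J, K, L, M, N, P, Q, R, S, T, U, V, W, X.

22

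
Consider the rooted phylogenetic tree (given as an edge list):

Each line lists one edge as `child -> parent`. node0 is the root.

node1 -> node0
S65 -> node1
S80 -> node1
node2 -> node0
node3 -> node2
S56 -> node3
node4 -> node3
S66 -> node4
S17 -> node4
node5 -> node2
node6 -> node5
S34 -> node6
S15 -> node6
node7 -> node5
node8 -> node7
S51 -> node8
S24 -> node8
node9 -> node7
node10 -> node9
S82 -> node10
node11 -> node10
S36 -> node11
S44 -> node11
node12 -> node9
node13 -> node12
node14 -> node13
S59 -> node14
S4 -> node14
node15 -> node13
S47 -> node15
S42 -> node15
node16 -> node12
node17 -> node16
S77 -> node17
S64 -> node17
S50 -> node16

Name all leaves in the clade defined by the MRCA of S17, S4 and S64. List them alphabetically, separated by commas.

S15, S17, S24, S34, S36, S4, S42, S44, S47, S50, S51, S56, S59, S64, S66, S77, S82

Tracing S17: it sits inside (S66,S17).
Tracing S4: it sits inside (S59,S4).
Tracing S64: it sits inside (S77,S64).
The smallest clade enclosing all 3 is ((S56,(S66,S17)),((S34,S15),((S51,S24),((S82,(S36,S44)),(((S59,S4),(S47,S42)),((S77,S64),S50)))))); the answer is its 17 terminal taxa in alphabetical order.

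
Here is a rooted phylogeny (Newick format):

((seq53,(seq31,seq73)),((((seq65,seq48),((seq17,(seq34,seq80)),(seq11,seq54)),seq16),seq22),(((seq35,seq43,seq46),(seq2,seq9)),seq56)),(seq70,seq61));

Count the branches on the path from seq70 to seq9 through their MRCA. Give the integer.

7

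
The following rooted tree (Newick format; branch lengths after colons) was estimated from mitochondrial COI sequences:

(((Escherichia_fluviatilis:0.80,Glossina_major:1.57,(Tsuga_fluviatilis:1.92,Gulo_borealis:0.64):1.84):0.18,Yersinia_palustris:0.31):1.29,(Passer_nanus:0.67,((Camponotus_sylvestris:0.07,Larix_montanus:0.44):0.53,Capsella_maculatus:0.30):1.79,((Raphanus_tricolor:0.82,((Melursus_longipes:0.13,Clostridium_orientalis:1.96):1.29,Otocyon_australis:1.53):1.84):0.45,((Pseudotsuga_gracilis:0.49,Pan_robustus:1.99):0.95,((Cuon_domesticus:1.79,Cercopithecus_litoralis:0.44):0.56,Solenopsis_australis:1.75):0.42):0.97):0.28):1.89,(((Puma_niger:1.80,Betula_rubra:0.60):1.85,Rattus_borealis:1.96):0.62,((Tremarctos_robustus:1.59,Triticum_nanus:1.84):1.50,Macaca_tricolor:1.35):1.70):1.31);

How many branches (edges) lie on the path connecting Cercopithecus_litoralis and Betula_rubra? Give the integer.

10

The MRCA of Cercopithecus_litoralis and Betula_rubra is the root of the tree.
From Cercopithecus_litoralis up to that node: 6 branches. From Betula_rubra up to the same node: 4 branches. Total: 6 + 4 = 10.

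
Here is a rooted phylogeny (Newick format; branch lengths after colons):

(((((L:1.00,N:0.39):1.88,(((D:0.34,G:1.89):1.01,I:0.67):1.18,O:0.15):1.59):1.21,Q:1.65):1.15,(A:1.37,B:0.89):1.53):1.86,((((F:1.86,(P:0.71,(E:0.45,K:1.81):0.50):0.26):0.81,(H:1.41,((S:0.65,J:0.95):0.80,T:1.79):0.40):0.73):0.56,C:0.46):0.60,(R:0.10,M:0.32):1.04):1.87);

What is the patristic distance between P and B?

9.09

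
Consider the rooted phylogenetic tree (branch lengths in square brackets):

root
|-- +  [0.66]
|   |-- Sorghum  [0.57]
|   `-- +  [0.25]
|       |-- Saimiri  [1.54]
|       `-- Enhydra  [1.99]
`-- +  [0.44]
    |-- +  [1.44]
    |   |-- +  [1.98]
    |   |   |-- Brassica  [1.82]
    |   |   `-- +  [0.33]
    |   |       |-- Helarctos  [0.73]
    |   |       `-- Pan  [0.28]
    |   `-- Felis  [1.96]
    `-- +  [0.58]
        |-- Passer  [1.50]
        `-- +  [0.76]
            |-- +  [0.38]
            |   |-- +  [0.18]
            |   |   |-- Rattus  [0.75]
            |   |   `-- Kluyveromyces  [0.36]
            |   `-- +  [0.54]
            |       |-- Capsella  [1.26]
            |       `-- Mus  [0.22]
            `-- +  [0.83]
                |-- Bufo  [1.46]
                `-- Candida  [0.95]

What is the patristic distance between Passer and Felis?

The path runs Passer → … → MRCA → … → Felis; the MRCA is the node subtending (((Brassica,(Helarctos,Pan)),Felis),(Passer,(((Rattus,Kluyveromyces),(Capsella,Mus)),(Bufo,Candida)))).
Branch lengths along that path: 1.50 + 0.58 + 1.44 + 1.96 = 5.48.

5.48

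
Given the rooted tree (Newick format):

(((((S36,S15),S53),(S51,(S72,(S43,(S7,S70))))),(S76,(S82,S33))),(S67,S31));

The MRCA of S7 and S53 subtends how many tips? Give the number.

The MRCA of S7 and S53 is the node subtending (((S36,S15),S53),(S51,(S72,(S43,(S7,S70))))).
That clade contains 8 terminal taxa: S15, S36, S43, S51, S53, S7, S70, S72.

8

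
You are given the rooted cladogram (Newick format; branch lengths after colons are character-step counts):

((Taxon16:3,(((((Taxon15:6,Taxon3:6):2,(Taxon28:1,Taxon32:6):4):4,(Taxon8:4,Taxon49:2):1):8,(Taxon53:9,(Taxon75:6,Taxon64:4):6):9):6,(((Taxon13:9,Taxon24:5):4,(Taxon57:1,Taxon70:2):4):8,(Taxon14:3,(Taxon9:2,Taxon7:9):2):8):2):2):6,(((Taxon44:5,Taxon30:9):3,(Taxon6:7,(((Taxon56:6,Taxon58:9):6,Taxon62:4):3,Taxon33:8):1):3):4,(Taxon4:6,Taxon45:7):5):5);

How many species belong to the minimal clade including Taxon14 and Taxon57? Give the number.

7

The MRCA of Taxon14 and Taxon57 is the node subtending (((Taxon13,Taxon24),(Taxon57,Taxon70)),(Taxon14,(Taxon9,Taxon7))).
That clade contains 7 terminal taxa: Taxon13, Taxon14, Taxon24, Taxon57, Taxon7, Taxon70, Taxon9.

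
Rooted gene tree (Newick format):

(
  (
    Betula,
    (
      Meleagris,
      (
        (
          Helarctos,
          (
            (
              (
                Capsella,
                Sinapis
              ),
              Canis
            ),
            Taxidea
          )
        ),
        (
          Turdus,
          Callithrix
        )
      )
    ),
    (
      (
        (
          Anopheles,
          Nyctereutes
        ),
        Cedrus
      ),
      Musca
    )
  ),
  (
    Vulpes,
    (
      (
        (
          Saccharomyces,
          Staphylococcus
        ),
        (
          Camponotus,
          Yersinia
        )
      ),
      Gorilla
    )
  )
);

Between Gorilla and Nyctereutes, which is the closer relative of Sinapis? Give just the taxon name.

The MRCA of Sinapis and Nyctereutes subtends (Betula,(Meleagris,((Helarctos,(((Capsella,Sinapis),Canis),Taxidea)),(Turdus,Callithrix))),(((Anopheles,Nyctereutes),Cedrus),Musca)) (13 taxa).
The MRCA of Sinapis and Gorilla is the root, subtending the entire tree (19 taxa).
The first is nested inside the second, so Sinapis shares a more recent common ancestor with Nyctereutes.

Nyctereutes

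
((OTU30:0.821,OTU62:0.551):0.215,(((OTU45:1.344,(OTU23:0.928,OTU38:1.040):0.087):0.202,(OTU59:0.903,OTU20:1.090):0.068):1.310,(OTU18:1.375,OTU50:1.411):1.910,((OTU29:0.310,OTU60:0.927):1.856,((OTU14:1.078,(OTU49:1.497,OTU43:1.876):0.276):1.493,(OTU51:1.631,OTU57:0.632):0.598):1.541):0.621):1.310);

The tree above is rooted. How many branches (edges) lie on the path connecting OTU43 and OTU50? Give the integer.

7

The MRCA of OTU43 and OTU50 is the node subtending (((OTU45,(OTU23,OTU38)),(OTU59,OTU20)),(OTU18,OTU50),((OTU29,OTU60),((OTU14,(OTU49,OTU43)),(OTU51,OTU57)))).
From OTU43 up to that node: 5 branches. From OTU50 up to the same node: 2 branches. Total: 5 + 2 = 7.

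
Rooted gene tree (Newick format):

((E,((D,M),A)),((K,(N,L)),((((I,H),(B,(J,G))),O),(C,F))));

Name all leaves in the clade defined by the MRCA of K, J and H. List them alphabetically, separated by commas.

B, C, F, G, H, I, J, K, L, N, O

Tracing K: it sits inside (K,(N,L)).
Tracing J: it sits inside (J,G).
Tracing H: it sits inside (I,H).
The smallest clade enclosing all 3 is ((K,(N,L)),((((I,H),(B,(J,G))),O),(C,F))); the answer is its 11 terminal taxa in alphabetical order.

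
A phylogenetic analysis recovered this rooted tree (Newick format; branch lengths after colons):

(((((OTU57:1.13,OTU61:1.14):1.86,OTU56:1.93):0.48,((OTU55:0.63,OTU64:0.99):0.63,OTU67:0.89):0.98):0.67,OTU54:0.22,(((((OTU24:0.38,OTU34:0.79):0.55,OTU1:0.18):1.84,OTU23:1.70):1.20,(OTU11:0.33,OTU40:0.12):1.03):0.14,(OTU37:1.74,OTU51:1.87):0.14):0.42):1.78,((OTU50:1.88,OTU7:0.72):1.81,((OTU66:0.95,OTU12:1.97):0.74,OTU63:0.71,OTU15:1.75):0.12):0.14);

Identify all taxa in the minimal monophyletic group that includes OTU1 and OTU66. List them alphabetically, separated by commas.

OTU1, OTU11, OTU12, OTU15, OTU23, OTU24, OTU34, OTU37, OTU40, OTU50, OTU51, OTU54, OTU55, OTU56, OTU57, OTU61, OTU63, OTU64, OTU66, OTU67, OTU7

Tracing OTU1: it sits inside ((OTU24,OTU34),OTU1).
Tracing OTU66: it sits inside (OTU66,OTU12).
The smallest clade enclosing both is the whole tree (their MRCA is the root), so the answer is all 21 tips in alphabetical order.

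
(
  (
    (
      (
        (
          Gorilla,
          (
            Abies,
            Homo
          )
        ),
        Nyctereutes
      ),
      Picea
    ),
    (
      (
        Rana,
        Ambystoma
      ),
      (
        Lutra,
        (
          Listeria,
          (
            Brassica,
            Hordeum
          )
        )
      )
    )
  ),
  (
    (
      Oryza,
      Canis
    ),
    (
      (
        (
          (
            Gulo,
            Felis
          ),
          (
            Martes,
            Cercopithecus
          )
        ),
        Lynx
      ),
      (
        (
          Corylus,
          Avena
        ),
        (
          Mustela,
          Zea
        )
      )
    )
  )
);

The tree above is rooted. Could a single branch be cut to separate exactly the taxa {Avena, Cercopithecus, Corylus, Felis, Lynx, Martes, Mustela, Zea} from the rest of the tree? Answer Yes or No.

No

The MRCA of the listed taxa subtends ((((Gulo,Felis),(Martes,Cercopithecus)),Lynx),((Corylus,Avena),(Mustela,Zea))).
That clade also contains Gulo, which is not in the proposed group, so the group is not monophyletic.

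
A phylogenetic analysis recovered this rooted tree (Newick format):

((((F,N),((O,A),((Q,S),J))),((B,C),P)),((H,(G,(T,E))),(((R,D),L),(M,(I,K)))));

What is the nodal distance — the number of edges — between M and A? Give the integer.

9

The MRCA of M and A is the root of the tree.
From M up to that node: 4 branches. From A up to the same node: 5 branches. Total: 4 + 5 = 9.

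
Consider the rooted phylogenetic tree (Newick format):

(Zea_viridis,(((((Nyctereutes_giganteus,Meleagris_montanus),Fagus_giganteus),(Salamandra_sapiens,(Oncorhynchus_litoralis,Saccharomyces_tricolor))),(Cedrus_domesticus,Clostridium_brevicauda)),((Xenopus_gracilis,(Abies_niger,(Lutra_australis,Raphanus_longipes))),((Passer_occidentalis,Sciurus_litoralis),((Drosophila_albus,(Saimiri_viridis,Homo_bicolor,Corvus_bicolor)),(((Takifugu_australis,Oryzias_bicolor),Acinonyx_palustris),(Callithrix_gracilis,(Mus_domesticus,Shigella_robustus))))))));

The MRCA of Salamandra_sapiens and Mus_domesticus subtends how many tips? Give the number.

24

The MRCA of Salamandra_sapiens and Mus_domesticus is the node subtending (((((Nyctereutes_giganteus,Meleagris_montanus),Fagus_giganteus),(Salamandra_sapiens,(Oncorhynchus_litoralis,Saccharomyces_tricolor))),(Cedrus_domesticus,Clostridium_brevicauda)),((Xenopus_gracilis,(Abies_niger,(Lutra_australis,Raphanus_longipes))),((Passer_occidentalis,Sciurus_litoralis),((Drosophila_albus,(Saimiri_viridis,Homo_bicolor,Corvus_bicolor)),(((Takifugu_australis,Oryzias_bicolor),Acinonyx_palustris),(Callithrix_gracilis,(Mus_domesticus,Shigella_robustus))))))).
That clade contains 24 terminal taxa: Abies_niger, Acinonyx_palustris, Callithrix_gracilis, Cedrus_domesticus, Clostridium_brevicauda, Corvus_bicolor, Drosophila_albus, Fagus_giganteus, Homo_bicolor, Lutra_australis, Meleagris_montanus, Mus_domesticus, Nyctereutes_giganteus, Oncorhynchus_litoralis, Oryzias_bicolor, Passer_occidentalis, Raphanus_longipes, Saccharomyces_tricolor, Saimiri_viridis, Salamandra_sapiens, Sciurus_litoralis, Shigella_robustus, Takifugu_australis, Xenopus_gracilis.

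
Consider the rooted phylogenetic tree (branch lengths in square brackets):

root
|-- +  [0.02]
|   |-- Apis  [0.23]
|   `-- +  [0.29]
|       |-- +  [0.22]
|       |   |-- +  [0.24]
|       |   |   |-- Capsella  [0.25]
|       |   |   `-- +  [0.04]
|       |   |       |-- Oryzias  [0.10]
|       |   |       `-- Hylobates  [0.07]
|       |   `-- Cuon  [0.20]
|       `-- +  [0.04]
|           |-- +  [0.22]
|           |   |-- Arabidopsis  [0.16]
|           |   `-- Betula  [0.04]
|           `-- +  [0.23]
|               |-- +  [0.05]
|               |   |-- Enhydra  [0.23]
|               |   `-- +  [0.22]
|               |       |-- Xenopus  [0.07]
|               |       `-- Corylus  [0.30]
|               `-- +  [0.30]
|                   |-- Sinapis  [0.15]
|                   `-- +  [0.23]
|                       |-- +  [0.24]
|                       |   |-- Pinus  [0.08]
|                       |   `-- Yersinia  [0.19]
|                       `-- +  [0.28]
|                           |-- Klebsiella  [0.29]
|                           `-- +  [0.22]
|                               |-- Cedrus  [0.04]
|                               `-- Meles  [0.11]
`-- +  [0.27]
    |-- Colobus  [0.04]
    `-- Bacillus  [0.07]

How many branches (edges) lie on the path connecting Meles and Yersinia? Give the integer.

The MRCA of Meles and Yersinia is the node subtending ((Pinus,Yersinia),(Klebsiella,(Cedrus,Meles))).
From Meles up to that node: 3 branches. From Yersinia up to the same node: 2 branches. Total: 3 + 2 = 5.

5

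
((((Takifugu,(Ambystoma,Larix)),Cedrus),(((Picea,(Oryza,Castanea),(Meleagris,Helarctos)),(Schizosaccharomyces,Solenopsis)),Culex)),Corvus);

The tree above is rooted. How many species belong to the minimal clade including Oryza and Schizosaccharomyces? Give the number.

7

The MRCA of Oryza and Schizosaccharomyces is the node subtending ((Picea,(Oryza,Castanea),(Meleagris,Helarctos)),(Schizosaccharomyces,Solenopsis)).
That clade contains 7 terminal taxa: Castanea, Helarctos, Meleagris, Oryza, Picea, Schizosaccharomyces, Solenopsis.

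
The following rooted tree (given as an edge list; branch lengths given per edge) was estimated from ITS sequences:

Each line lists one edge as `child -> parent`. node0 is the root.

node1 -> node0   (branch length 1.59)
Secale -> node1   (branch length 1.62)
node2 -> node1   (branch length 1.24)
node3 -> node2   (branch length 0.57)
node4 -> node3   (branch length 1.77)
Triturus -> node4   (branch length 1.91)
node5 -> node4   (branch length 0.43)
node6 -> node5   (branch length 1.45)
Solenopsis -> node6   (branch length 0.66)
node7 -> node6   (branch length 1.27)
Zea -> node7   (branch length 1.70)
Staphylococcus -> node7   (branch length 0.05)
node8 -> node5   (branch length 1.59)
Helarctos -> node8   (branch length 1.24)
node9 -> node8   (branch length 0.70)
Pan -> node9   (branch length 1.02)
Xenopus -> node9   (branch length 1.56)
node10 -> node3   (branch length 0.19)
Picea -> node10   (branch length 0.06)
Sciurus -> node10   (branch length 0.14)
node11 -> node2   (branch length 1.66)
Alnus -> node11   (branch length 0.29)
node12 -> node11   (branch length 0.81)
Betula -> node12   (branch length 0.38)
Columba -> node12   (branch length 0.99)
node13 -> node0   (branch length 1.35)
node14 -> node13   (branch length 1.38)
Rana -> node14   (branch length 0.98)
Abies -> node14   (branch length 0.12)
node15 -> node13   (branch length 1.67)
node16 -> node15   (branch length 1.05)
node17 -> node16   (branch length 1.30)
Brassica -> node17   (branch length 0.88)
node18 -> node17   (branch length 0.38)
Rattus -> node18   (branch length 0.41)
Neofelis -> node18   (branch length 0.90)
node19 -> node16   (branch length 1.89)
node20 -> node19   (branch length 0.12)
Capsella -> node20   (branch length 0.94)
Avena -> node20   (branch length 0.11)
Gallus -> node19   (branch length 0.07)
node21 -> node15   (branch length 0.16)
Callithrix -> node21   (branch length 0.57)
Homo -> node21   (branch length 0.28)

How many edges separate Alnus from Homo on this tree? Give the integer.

The MRCA of Alnus and Homo is the root of the tree.
From Alnus up to that node: 4 branches. From Homo up to the same node: 4 branches. Total: 4 + 4 = 8.

8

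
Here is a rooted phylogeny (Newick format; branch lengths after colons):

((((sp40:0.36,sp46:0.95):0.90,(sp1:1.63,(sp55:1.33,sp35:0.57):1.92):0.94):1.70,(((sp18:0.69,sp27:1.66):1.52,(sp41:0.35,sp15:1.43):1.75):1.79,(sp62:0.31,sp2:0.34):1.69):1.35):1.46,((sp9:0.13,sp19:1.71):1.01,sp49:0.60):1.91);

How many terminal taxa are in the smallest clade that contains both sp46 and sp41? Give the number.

11

The MRCA of sp46 and sp41 is the node subtending (((sp40,sp46),(sp1,(sp55,sp35))),(((sp18,sp27),(sp41,sp15)),(sp62,sp2))).
That clade contains 11 terminal taxa: sp1, sp15, sp18, sp2, sp27, sp35, sp40, sp41, sp46, sp55, sp62.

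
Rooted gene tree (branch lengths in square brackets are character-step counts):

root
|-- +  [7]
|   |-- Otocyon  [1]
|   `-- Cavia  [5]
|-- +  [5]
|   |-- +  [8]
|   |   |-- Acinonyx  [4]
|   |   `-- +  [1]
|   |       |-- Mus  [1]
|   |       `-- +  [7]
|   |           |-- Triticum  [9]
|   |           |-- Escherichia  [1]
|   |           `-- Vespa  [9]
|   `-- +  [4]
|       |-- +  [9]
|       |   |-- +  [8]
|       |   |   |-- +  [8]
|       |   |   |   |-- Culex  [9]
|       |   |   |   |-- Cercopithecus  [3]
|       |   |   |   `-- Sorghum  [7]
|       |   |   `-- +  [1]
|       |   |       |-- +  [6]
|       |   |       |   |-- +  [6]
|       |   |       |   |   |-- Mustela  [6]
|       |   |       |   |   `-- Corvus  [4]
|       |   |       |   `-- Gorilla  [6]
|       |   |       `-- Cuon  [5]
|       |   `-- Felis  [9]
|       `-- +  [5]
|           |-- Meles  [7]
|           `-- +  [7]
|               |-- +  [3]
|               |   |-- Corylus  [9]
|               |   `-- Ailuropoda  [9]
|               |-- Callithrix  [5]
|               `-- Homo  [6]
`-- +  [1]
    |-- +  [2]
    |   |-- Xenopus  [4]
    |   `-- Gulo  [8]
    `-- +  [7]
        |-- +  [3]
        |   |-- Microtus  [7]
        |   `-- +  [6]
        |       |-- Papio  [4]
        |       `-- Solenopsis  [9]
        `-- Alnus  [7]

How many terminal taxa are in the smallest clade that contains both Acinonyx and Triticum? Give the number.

The MRCA of Acinonyx and Triticum is the node subtending (Acinonyx,(Mus,(Triticum,Escherichia,Vespa))).
That clade contains 5 terminal taxa: Acinonyx, Escherichia, Mus, Triticum, Vespa.

5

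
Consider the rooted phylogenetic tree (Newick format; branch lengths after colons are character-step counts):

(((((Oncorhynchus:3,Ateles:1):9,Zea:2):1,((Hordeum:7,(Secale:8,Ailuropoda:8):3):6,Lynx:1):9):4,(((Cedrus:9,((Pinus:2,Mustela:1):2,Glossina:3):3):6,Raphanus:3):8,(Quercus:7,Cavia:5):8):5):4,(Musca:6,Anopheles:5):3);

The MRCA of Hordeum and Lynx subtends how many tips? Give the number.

The MRCA of Hordeum and Lynx is the node subtending ((Hordeum,(Secale,Ailuropoda)),Lynx).
That clade contains 4 terminal taxa: Ailuropoda, Hordeum, Lynx, Secale.

4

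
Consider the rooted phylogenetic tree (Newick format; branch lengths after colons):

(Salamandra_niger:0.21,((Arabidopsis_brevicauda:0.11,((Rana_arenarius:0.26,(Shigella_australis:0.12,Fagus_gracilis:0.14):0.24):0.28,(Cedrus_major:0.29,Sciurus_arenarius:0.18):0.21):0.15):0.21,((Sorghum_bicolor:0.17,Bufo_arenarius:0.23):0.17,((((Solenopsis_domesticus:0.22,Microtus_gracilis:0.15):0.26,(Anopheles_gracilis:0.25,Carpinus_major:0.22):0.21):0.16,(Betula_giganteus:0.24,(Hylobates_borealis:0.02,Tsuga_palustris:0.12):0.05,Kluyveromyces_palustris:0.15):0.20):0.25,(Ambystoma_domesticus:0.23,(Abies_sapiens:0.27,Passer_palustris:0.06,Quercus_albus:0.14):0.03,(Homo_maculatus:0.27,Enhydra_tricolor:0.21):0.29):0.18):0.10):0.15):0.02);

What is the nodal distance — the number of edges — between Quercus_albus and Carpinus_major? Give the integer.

7

The MRCA of Quercus_albus and Carpinus_major is the node subtending ((((Solenopsis_domesticus,Microtus_gracilis),(Anopheles_gracilis,Carpinus_major)),(Betula_giganteus,(Hylobates_borealis,Tsuga_palustris),Kluyveromyces_palustris)),(Ambystoma_domesticus,(Abies_sapiens,Passer_palustris,Quercus_albus),(Homo_maculatus,Enhydra_tricolor))).
From Quercus_albus up to that node: 3 branches. From Carpinus_major up to the same node: 4 branches. Total: 3 + 4 = 7.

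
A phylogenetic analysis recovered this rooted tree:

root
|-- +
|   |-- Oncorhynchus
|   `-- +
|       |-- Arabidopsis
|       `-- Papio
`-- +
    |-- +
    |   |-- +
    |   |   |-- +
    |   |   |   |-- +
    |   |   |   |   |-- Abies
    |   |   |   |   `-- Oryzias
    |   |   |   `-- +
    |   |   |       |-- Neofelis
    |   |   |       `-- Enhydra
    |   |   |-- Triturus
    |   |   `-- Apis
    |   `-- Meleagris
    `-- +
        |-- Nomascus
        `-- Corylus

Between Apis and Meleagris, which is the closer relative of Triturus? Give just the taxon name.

Apis

The MRCA of Triturus and Apis subtends (((Abies,Oryzias),(Neofelis,Enhydra)),Triturus,Apis) (6 taxa).
The MRCA of Triturus and Meleagris subtends ((((Abies,Oryzias),(Neofelis,Enhydra)),Triturus,Apis),Meleagris) (7 taxa).
The first is nested inside the second, so Triturus shares a more recent common ancestor with Apis.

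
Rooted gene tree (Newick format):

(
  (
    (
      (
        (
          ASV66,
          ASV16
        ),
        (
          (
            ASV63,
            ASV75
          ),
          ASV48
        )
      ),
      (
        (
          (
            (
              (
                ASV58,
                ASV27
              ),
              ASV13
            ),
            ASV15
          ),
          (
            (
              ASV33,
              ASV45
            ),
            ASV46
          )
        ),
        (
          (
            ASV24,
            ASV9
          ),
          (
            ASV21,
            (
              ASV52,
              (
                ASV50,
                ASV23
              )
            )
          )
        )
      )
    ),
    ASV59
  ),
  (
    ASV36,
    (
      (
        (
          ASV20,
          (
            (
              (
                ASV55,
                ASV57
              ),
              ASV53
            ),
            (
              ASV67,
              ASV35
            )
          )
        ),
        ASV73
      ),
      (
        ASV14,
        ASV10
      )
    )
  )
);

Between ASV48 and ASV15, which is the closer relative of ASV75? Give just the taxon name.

The MRCA of ASV75 and ASV48 subtends ((ASV63,ASV75),ASV48) (3 taxa).
The MRCA of ASV75 and ASV15 subtends (((ASV66,ASV16),((ASV63,ASV75),ASV48)),(((((ASV58,ASV27),ASV13),ASV15),((ASV33,ASV45),ASV46)),((ASV24,ASV9),(ASV21,(ASV52,(ASV50,ASV23)))))) (18 taxa).
The first is nested inside the second, so ASV75 shares a more recent common ancestor with ASV48.

ASV48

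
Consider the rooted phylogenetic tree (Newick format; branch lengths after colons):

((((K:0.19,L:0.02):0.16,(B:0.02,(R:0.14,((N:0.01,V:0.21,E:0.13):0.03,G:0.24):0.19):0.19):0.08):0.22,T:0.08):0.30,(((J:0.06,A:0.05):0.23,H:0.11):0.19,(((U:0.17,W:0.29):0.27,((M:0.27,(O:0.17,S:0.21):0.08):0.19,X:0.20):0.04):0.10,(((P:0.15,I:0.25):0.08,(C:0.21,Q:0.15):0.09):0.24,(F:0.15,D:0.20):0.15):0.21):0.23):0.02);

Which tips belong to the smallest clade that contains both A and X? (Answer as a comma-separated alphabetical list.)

Tracing A: it sits inside (J,A).
Tracing X: it sits inside ((M,(O,S)),X).
The smallest clade enclosing both is (((J,A),H),(((U,W),((M,(O,S)),X)),(((P,I),(C,Q)),(F,D)))); the answer is its 15 terminal taxa in alphabetical order.

A, C, D, F, H, I, J, M, O, P, Q, S, U, W, X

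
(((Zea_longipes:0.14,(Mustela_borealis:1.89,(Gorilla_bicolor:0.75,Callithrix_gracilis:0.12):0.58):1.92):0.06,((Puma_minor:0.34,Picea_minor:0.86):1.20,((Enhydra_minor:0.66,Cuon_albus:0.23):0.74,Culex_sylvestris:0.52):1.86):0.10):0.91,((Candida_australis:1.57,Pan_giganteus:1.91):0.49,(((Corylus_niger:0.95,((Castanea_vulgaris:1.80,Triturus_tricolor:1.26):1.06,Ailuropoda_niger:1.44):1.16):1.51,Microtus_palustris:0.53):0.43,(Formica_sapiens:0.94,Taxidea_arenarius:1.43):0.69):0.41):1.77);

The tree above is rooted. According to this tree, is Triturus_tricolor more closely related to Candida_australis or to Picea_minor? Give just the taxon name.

The MRCA of Triturus_tricolor and Candida_australis subtends ((Candida_australis,Pan_giganteus),(((Corylus_niger,((Castanea_vulgaris,Triturus_tricolor),Ailuropoda_niger)),Microtus_palustris),(Formica_sapiens,Taxidea_arenarius))) (9 taxa).
The MRCA of Triturus_tricolor and Picea_minor is the root, subtending the entire tree (18 taxa).
The first is nested inside the second, so Triturus_tricolor shares a more recent common ancestor with Candida_australis.

Candida_australis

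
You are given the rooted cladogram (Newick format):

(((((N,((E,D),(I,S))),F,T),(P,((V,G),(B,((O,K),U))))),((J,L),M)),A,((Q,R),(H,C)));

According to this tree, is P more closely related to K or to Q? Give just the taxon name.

K

The MRCA of P and K subtends (P,((V,G),(B,((O,K),U)))) (7 taxa).
The MRCA of P and Q is the root, subtending the entire tree (22 taxa).
The first is nested inside the second, so P shares a more recent common ancestor with K.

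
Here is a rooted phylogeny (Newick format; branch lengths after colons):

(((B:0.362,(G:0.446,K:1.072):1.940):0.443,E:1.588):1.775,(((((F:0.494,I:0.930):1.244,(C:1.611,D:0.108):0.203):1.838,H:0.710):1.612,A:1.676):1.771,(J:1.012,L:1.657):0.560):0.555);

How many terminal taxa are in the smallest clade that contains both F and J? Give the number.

The MRCA of F and J is the node subtending (((((F,I),(C,D)),H),A),(J,L)).
That clade contains 8 terminal taxa: A, C, D, F, H, I, J, L.

8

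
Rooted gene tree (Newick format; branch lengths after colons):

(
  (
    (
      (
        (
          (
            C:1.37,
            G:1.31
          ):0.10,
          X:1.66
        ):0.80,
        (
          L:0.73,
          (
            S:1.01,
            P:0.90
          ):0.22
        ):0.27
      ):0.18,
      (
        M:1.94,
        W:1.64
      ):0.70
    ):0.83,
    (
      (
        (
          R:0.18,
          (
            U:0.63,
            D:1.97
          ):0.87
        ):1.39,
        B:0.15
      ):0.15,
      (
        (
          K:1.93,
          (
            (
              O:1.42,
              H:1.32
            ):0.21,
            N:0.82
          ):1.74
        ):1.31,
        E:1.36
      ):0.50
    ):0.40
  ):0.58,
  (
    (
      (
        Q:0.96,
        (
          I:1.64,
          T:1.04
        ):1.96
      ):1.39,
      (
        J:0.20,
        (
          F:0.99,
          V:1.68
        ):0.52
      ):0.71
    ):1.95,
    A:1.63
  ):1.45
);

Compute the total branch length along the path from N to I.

13.74

The path runs N → … → MRCA → … → I; the MRCA is the root of the tree.
Branch lengths along that path: 0.82 + 1.74 + 1.31 + 0.50 + 0.40 + 0.58 + 1.45 + 1.95 + 1.39 + 1.96 + 1.64 = 13.74.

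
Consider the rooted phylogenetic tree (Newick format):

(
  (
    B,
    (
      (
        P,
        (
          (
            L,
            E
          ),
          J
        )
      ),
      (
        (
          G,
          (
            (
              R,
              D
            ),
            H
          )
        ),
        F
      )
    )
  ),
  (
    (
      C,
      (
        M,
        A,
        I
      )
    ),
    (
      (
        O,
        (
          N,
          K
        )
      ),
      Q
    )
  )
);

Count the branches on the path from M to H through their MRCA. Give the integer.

10

The MRCA of M and H is the root of the tree.
From M up to that node: 4 branches. From H up to the same node: 6 branches. Total: 4 + 6 = 10.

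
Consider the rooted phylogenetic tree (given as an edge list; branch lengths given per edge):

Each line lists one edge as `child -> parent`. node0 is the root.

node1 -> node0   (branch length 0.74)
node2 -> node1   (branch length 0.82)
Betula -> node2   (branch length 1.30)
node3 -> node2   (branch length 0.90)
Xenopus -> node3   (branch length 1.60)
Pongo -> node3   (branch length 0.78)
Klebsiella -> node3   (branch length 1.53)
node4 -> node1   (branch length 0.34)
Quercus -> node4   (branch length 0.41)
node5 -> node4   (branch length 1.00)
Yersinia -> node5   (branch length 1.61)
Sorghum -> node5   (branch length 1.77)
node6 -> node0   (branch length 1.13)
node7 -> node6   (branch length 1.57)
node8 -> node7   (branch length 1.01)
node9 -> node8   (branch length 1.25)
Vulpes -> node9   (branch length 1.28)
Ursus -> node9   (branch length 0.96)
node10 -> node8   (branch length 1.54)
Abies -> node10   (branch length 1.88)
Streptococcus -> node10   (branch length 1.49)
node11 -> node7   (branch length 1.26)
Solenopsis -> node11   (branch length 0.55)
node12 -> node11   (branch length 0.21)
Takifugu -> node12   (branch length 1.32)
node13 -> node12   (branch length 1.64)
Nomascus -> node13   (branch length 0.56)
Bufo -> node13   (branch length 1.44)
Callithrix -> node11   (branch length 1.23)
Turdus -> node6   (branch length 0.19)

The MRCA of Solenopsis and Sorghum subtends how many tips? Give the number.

The MRCA of Solenopsis and Sorghum is the root, so the clade is the entire tree.
That clade contains 17 terminal taxa: Abies, Betula, Bufo, Callithrix, Klebsiella, Nomascus, Pongo, Quercus, Solenopsis, Sorghum, Streptococcus, Takifugu, Turdus, Ursus, Vulpes, Xenopus, Yersinia.

17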